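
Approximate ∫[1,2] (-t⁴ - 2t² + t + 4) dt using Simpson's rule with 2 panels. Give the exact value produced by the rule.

h = (2 − 1)/2 = 0.5.
Nodes t₀,…,t₂ = 1, 1.5, 2.
f(t) = -t⁴ - 2t² + t + 4: f₀=2, f₁=-4.0625, f₂=-18.
(h/3)·[f₀ + 4f₁ + f₂] = 0.166667·(-32.25) = -5.375.

-5.375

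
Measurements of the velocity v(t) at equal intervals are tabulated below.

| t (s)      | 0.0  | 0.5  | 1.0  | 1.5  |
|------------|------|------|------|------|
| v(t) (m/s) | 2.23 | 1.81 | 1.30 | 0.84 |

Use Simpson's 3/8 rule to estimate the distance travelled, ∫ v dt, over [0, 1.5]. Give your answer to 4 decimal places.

2.3250

h = 0.5, n = 3.
(3h/8)·[y₀ + 3y₁ + 3y₂ + y₃] = 0.1875·(12.40) = 2.3250.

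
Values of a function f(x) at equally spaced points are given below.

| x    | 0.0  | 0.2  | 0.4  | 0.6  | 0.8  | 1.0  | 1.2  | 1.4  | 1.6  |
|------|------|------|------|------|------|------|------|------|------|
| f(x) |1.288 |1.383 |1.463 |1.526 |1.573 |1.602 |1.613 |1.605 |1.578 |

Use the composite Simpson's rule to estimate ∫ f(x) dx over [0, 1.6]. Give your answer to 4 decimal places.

h = 0.2, n = 8.
(h/3)·[y₀ + 4y₁ + 2y₂ + 4y₃ + 2y₄ + 4y₅ + 2y₆ + 4y₇ + y₈] = 0.066667·(36.628) = 2.4419.

2.4419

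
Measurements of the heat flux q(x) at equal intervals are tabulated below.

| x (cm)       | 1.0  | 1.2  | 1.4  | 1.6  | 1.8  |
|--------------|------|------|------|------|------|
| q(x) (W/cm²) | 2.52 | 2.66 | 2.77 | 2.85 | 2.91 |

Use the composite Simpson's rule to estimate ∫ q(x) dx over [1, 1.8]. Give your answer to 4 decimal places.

h = 0.2, n = 4.
(h/3)·[y₀ + 4y₁ + 2y₂ + 4y₃ + y₄] = 0.066667·(33.01) = 2.2007.

2.2007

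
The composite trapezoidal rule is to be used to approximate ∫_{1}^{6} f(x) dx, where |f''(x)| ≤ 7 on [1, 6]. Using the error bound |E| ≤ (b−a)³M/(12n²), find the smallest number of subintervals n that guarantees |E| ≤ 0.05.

Need 875/(12n²) ≤ 0.05.
n² ≥ 875/(12·0.05) = 1458.33 ⇒ n ≥ 38.1881, so the smallest n is 39.

39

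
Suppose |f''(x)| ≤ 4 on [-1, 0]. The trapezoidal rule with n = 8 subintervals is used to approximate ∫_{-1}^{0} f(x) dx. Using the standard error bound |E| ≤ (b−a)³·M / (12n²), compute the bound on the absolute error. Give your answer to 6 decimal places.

|E| ≤ (1)³·4 / (12·8²) = 4/768 = 0.005208.

0.005208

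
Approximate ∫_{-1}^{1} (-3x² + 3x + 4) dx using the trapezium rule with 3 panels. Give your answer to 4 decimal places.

h = (1 − (-1))/3 = 0.666667.
Nodes x₀,…,x₃ = -1, -0.333333, 0.333333, 1.
f(x) = -3x² + 3x + 4: f₀=-2, f₁=2.666667, f₂=4.666667, f₃=4.
(h/2)·[f₀ + 2f₁ + 2f₂ + f₃] = 0.333333·(16.666667) = 5.5556.

5.5556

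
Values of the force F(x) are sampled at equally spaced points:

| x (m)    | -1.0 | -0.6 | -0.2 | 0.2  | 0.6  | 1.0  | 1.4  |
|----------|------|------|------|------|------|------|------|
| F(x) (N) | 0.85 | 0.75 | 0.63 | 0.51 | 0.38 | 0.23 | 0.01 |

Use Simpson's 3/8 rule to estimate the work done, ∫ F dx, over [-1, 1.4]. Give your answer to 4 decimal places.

h = 0.4, n = 6.
(3h/8)·[y₀ + 3y₁ + 3y₂ + 2y₃ + 3y₄ + 3y₅ + y₆] = 0.15·(7.85) = 1.1775.

1.1775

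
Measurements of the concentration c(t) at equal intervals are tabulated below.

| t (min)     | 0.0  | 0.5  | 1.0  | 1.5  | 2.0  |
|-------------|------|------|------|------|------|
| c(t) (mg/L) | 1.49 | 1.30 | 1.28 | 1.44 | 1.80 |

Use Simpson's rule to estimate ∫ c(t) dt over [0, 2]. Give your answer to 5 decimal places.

2.80167

h = 0.5, n = 4.
(h/3)·[y₀ + 4y₁ + 2y₂ + 4y₃ + y₄] = 0.166667·(16.81) = 2.80167.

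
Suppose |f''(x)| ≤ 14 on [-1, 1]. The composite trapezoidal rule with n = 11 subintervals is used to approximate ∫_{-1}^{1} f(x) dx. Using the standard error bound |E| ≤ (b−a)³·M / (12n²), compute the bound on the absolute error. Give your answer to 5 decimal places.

|E| ≤ (2)³·14 / (12·11²) = 112/1452 = 0.07713.

0.07713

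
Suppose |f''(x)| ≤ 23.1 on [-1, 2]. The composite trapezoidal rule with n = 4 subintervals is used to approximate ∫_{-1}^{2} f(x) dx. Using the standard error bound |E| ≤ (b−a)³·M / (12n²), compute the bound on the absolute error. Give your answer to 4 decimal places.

|E| ≤ (3)³·23.1 / (12·4²) = 623.7/192 = 3.2484.

3.2484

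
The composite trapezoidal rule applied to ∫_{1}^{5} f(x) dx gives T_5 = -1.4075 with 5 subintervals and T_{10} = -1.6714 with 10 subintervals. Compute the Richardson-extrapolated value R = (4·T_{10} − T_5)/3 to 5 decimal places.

-1.75937

R = (4·T_{10} − T_5) / 3 = (4·(-1.6714) − (-1.4075))/3 = (-5.2781)/3 = -1.75937.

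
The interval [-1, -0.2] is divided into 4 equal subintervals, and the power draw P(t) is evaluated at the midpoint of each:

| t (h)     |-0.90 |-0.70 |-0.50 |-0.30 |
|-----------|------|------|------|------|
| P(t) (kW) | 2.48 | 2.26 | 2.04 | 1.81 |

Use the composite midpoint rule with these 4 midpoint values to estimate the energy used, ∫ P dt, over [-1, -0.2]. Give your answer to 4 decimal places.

1.7180

h = 0.2, n = 4.
h·[y(m₁) + y(m₂) + y(m₃) + y(m₄)] = 0.2·(8.59) = 1.7180.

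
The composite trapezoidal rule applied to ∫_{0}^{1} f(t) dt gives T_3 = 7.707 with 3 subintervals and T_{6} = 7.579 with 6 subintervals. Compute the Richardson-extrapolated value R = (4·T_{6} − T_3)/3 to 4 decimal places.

7.5363

R = (4·T_{6} − T_3) / 3 = (4·7.579 − 7.707)/3 = (22.609)/3 = 7.5363.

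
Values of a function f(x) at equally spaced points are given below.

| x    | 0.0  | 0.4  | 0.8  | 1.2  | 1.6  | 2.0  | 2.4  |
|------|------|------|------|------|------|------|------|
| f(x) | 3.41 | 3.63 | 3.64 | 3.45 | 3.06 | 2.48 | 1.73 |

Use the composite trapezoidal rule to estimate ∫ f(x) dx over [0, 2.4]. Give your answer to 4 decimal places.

7.5320

h = 0.4, n = 6.
(h/2)·[y₀ + 2y₁ + 2y₂ + 2y₃ + 2y₄ + 2y₅ + y₆] = 0.2·(37.66) = 7.5320.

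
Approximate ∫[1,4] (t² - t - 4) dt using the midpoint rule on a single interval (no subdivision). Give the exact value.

M = (b−a)·f(2.5) = 3·(-0.25) = -0.75.

-0.75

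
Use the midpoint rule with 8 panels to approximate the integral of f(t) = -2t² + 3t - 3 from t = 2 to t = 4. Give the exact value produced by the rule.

h = (4 − 2)/8 = 0.25.
Midpoints m₁,…,m₈ = 2.125, 2.375, 2.625, 2.875, 3.125, 3.375, 3.625, 3.875.
f(m₁)=-5.65625, f(m₂)=-7.15625, f(m₃)=-8.90625, f(m₄)=-10.90625, f(m₅)=-13.15625, f(m₆)=-15.65625, f(m₇)=-18.40625, f(m₈)=-21.40625.
h·[f(m₁) + f(m₂) + f(m₃) + f(m₄) + f(m₅) + f(m₆) + f(m₇) + f(m₈)] = 0.25·(-101.25) = -25.3125.

-25.3125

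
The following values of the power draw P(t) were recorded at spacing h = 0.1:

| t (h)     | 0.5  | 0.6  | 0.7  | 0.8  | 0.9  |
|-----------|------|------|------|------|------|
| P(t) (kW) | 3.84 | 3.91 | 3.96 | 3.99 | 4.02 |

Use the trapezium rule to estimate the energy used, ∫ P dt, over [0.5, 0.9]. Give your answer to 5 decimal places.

h = 0.1, n = 4.
(h/2)·[y₀ + 2y₁ + 2y₂ + 2y₃ + y₄] = 0.05·(31.58) = 1.57900.

1.57900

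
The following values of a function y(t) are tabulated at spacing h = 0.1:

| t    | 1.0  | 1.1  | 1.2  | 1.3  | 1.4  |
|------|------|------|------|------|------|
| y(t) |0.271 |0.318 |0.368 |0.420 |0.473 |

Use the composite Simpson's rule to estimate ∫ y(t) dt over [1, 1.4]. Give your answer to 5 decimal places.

h = 0.1, n = 4.
(h/3)·[y₀ + 4y₁ + 2y₂ + 4y₃ + y₄] = 0.033333·(4.432) = 0.14773.

0.14773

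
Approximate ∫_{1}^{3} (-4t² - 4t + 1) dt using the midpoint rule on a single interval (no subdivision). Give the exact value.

-46

M = (b−a)·f(2) = 2·(-23) = -46.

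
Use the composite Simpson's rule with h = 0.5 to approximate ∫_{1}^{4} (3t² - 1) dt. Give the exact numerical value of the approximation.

60

h = (4 − 1)/6 = 0.5.
Nodes t₀,…,t₆ = 1, 1.5, 2, 2.5, 3, 3.5, 4.
f(t) = 3t² - 1: f₀=2, f₁=5.75, f₂=11, f₃=17.75, f₄=26, f₅=35.75, f₆=47.
(h/3)·[f₀ + 4f₁ + 2f₂ + 4f₃ + 2f₄ + 4f₅ + f₆] = 0.166667·(360) = 60.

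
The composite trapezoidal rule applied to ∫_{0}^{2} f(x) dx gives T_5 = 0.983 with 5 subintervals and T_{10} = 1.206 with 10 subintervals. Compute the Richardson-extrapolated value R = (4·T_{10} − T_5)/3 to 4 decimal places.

1.2803

R = (4·T_{10} − T_5) / 3 = (4·1.206 − 0.983)/3 = (3.841)/3 = 1.2803.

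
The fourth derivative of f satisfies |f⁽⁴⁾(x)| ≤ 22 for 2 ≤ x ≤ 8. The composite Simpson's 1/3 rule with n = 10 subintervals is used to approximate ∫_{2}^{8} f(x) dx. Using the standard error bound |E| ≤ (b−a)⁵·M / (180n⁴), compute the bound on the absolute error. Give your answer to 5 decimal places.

0.09504

|E| ≤ (6)⁵·22 / (180·10⁴) = 171072/1800000 = 0.09504.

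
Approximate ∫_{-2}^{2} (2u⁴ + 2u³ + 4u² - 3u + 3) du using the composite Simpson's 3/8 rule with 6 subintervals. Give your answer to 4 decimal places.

59.4074

h = (2 − (-2))/6 = 0.666667.
Nodes u₀,…,u₆ = -2, -1.333333, -0.666667, 0, 0.666667, 1.333333, 2.
f(u) = 2u⁴ + 2u³ + 4u² - 3u + 3: f₀=41, f₁=15.691358, f₂=6.580247, f₃=3, f₄=3.765432, f₅=17.172840, f₆=61.
(3h/8)·[f₀ + 3f₁ + 3f₂ + 2f₃ + 3f₄ + 3f₅ + f₆] = 0.25·(237.629630) = 59.4074.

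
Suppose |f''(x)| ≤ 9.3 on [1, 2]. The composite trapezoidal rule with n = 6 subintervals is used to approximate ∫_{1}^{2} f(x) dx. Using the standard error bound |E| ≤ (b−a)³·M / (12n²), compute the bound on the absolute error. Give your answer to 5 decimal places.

0.02153

|E| ≤ (1)³·9.3 / (12·6²) = 9.3/432 = 0.02153.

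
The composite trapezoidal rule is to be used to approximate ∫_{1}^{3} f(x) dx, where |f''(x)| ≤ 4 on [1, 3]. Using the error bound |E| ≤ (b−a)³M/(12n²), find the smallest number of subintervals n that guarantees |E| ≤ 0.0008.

58

Need 32/(12n²) ≤ 0.0008.
n² ≥ 32/(12·0.0008) = 3333.33 ⇒ n ≥ 57.7350, so the smallest n is 58.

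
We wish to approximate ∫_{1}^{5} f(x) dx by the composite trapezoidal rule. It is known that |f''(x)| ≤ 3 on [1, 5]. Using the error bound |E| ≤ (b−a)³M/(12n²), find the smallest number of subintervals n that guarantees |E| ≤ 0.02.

29

Need 192/(12n²) ≤ 0.02.
n² ≥ 192/(12·0.02) = 800 ⇒ n ≥ 28.2843, so the smallest n is 29.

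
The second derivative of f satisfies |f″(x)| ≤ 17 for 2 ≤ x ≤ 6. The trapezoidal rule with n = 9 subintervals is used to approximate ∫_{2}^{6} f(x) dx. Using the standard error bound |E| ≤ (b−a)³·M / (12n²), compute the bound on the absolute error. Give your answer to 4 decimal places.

1.1193

|E| ≤ (4)³·17 / (12·9²) = 1088/972 = 1.1193.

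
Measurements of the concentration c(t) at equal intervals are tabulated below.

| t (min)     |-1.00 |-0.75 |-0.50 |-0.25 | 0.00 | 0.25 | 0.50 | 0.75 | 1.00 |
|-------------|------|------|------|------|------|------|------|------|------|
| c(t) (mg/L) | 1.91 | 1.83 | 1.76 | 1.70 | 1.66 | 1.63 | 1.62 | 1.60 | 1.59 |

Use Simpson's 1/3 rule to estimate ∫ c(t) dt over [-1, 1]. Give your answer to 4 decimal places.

h = 0.25, n = 8.
(h/3)·[y₀ + 4y₁ + 2y₂ + 4y₃ + 2y₄ + 4y₅ + 2y₆ + 4y₇ + y₈] = 0.083333·(40.62) = 3.3850.

3.3850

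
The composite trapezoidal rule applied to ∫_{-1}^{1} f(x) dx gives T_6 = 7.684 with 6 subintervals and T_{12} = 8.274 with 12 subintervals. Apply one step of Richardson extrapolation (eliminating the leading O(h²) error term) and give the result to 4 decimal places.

R = (4·T_{12} − T_6) / 3 = (4·8.274 − 7.684)/3 = (25.412)/3 = 8.4707.

8.4707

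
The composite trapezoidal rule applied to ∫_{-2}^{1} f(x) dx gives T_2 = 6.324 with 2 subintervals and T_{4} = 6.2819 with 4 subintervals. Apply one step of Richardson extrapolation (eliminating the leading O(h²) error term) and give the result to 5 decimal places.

R = (4·T_{4} − T_2) / 3 = (4·6.2819 − 6.324)/3 = (18.8036)/3 = 6.26787.

6.26787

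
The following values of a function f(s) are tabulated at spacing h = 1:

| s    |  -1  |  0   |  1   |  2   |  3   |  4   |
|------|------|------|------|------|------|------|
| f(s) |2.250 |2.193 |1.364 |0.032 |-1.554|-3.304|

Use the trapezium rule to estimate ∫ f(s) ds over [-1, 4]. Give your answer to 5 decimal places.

1.50800

h = 1, n = 5.
(h/2)·[y₀ + 2y₁ + 2y₂ + 2y₃ + 2y₄ + y₅] = 0.5·(3.016) = 1.50800.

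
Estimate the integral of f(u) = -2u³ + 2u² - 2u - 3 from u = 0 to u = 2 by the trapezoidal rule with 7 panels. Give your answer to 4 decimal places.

h = (2 − 0)/7 = 0.285714.
Nodes u₀,…,u₇ = 0, 0.285714, 0.571429, 0.857143, 1.142857, 1.428571, 1.714286, 2.
f(u) = -2u³ + 2u² - 2u - 3: f₀=-3, f₁=-3.454810, f₂=-3.862974, f₃=-4.504373, f₄=-5.658892, f₅=-7.606414, f₆=-10.626822, f₇=-15.
(h/2)·[f₀ + 2f₁ + 2f₂ + 2f₃ + 2f₄ + 2f₅ + 2f₆ + f₇] = 0.142857·(-89.428571) = -12.7755.

-12.7755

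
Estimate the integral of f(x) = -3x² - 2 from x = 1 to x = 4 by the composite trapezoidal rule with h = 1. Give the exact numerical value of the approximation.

h = (4 − 1)/3 = 1.
Nodes x₀,…,x₃ = 1, 2, 3, 4.
f(x) = -3x² - 2: f₀=-5, f₁=-14, f₂=-29, f₃=-50.
(h/2)·[f₀ + 2f₁ + 2f₂ + f₃] = 0.5·(-141) = -70.5.

-70.5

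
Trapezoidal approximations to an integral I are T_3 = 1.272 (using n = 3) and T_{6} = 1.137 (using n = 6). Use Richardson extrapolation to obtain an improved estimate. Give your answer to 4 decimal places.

R = (4·T_{6} − T_3) / 3 = (4·1.137 − 1.272)/3 = (3.276)/3 = 1.0920.

1.0920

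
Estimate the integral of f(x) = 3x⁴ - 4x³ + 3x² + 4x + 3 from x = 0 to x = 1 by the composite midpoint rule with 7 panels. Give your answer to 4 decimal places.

h = (1 − 0)/7 = 0.142857.
Midpoints m₁,…,m₇ = 0.071429, 0.214286, 0.357143, 0.5, 0.642857, 0.785714, 0.928571.
f(m₁)=3.299641, f(m₂)=3.961865, f(m₃)=4.677817, f(m₄)=5.4375, f(m₅)=6.260907, f(m₆)=7.198016, f(m₇)=8.328795.
h·[f(m₁) + f(m₂) + f(m₃) + f(m₄) + f(m₅) + f(m₆) + f(m₇)] = 0.142857·(39.164541) = 5.5949.

5.5949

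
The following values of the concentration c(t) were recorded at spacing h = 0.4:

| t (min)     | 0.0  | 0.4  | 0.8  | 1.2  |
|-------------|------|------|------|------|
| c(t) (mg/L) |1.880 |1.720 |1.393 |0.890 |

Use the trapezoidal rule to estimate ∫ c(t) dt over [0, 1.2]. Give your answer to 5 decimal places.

1.79920

h = 0.4, n = 3.
(h/2)·[y₀ + 2y₁ + 2y₂ + y₃] = 0.2·(8.996) = 1.79920.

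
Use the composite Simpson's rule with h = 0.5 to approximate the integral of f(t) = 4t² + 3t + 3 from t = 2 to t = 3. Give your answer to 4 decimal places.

h = (3 − 2)/2 = 0.5.
Nodes t₀,…,t₂ = 2, 2.5, 3.
f(t) = 4t² + 3t + 3: f₀=25, f₁=35.5, f₂=48.
(h/3)·[f₀ + 4f₁ + f₂] = 0.166667·(215) = 35.8333.

35.8333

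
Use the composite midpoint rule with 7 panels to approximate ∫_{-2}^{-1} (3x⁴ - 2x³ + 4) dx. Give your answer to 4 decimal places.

h = (-1 − (-2))/7 = 0.142857.
Midpoints m₁,…,m₇ = -1.928571, -1.785714, -1.642857, -1.5, -1.357143, -1.214286, -1.071429.
f(m₁)=59.847746, f(m₂)=45.893352, f(m₃)=34.721548, f(m₄)=25.9375, f(m₅)=19.176359, f(m₆)=14.103264, f(m₇)=10.413343.
h·[f(m₁) + f(m₂) + f(m₃) + f(m₄) + f(m₅) + f(m₆) + f(m₇)] = 0.142857·(210.093112) = 30.0133.

30.0133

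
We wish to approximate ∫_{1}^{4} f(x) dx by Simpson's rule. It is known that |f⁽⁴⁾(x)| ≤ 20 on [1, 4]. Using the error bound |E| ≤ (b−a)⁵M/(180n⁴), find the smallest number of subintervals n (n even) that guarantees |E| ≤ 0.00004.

Need 4860/(180n⁴) ≤ 0.00004.
n⁴ ≥ 4860/(180·0.00004) = 675000 ⇒ n ≥ 28.6633, so the smallest even n is 30. (n must be even for Simpson's rule.)

30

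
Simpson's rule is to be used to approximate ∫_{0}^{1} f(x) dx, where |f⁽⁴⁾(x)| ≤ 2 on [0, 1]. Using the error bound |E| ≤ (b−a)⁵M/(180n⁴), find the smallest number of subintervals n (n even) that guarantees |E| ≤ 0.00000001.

Need 2/(180n⁴) ≤ 0.00000001.
n⁴ ≥ 2/(180·0.00000001) = 1.11111e+06 ⇒ n ≥ 32.4668, so the smallest even n is 34. (n must be even for Simpson's rule.)

34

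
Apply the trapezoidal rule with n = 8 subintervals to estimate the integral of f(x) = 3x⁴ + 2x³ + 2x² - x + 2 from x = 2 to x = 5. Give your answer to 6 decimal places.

2251.864380

h = (5 − 2)/8 = 0.375.
Nodes x₀,…,x₈ = 2, 2.375, 2.75, 3.125, 3.5, 3.875, 4.25, 4.625, 5.
f(x) = 3x⁴ + 2x³ + 2x² - x + 2: f₀=72, f₁=133.149169921875, f₂=227.54296875, f₃=365.543701171875, f₄=558.9375, f₅=820.934326171875, f₆=1166.16796875, f₇=1610.696044921875, f₈=2172.
(h/2)·[f₀ + 2f₁ + 2f₂ + 2f₃ + 2f₄ + 2f₅ + 2f₆ + 2f₇ + f₈] = 0.1875·(12009.943359375) = 2251.864380.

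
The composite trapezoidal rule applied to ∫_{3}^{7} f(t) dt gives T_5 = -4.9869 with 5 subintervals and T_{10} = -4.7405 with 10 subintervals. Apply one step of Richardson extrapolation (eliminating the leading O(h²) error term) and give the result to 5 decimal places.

-4.65837

R = (4·T_{10} − T_5) / 3 = (4·(-4.7405) − (-4.9869))/3 = (-13.9751)/3 = -4.65837.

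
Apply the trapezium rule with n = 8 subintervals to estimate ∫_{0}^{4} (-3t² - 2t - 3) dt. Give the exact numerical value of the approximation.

h = (4 − 0)/8 = 0.5.
Nodes t₀,…,t₈ = 0, 0.5, 1, 1.5, 2, 2.5, 3, 3.5, 4.
f(t) = -3t² - 2t - 3: f₀=-3, f₁=-4.75, f₂=-8, f₃=-12.75, f₄=-19, f₅=-26.75, f₆=-36, f₇=-46.75, f₈=-59.
(h/2)·[f₀ + 2f₁ + 2f₂ + 2f₃ + 2f₄ + 2f₅ + 2f₆ + 2f₇ + f₈] = 0.25·(-370) = -92.5.

-92.5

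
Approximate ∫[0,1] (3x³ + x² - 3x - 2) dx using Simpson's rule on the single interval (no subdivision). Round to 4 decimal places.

-2.4167

S = (b−a)/6 · [f(0) + 4f(0.5) + f(1)] = 0.166667·[(-2) + 4·(-2.875) + (-1)] = -2.4167.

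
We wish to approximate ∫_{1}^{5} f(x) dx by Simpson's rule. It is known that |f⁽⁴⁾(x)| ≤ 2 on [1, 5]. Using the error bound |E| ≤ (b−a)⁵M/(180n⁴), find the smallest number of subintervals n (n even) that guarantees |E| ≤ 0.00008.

20

Need 2048/(180n⁴) ≤ 0.00008.
n⁴ ≥ 2048/(180·0.00008) = 142222 ⇒ n ≥ 19.4197, so the smallest even n is 20. (n must be even for Simpson's rule.)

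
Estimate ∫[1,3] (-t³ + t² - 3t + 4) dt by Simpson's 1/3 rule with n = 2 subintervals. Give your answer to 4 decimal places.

h = (3 − 1)/2 = 1.
Nodes t₀,…,t₂ = 1, 2, 3.
f(t) = -t³ + t² - 3t + 4: f₀=1, f₁=-6, f₂=-23.
(h/3)·[f₀ + 4f₁ + f₂] = 0.333333·(-46) = -15.3333.

-15.3333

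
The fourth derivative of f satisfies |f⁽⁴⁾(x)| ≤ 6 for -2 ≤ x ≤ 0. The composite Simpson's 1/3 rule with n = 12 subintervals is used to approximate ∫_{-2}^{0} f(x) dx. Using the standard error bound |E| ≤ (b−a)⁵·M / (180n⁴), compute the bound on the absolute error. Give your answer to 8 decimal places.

|E| ≤ (2)⁵·6 / (180·12⁴) = 192/3732480 = 0.00005144.

0.00005144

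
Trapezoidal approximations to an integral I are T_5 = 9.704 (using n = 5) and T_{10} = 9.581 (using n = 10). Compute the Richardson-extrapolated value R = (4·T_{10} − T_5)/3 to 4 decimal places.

9.5400

R = (4·T_{10} − T_5) / 3 = (4·9.581 − 9.704)/3 = (28.620)/3 = 9.5400.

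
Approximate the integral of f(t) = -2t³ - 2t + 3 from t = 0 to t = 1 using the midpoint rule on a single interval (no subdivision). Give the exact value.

M = (b−a)·f(0.5) = 1·(1.75) = 1.75.

1.75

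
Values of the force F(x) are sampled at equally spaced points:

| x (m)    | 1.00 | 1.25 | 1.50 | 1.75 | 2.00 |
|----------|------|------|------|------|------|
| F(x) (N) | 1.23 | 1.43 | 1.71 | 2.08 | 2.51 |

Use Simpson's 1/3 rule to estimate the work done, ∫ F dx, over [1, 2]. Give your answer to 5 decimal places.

h = 0.25, n = 4.
(h/3)·[y₀ + 4y₁ + 2y₂ + 4y₃ + y₄] = 0.083333·(21.20) = 1.76667.

1.76667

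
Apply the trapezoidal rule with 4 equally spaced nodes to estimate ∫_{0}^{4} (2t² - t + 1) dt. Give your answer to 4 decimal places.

41.0370

h = (4 − 0)/3 = 1.333333.
Nodes t₀,…,t₃ = 0, 1.333333, 2.666667, 4.
f(t) = 2t² - t + 1: f₀=1, f₁=3.222222, f₂=12.555556, f₃=29.
(h/2)·[f₀ + 2f₁ + 2f₂ + f₃] = 0.666667·(61.555556) = 41.0370.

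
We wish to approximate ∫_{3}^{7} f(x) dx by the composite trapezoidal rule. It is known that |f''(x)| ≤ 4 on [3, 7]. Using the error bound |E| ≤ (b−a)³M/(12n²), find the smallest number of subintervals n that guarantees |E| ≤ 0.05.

21

Need 256/(12n²) ≤ 0.05.
n² ≥ 256/(12·0.05) = 426.667 ⇒ n ≥ 20.6559, so the smallest n is 21.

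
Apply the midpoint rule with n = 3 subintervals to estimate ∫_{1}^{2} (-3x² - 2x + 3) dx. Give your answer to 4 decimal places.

-6.9722

h = (2 − 1)/3 = 0.333333.
Midpoints m₁,…,m₃ = 1.166667, 1.5, 1.833333.
f(m₁)=-3.416667, f(m₂)=-6.75, f(m₃)=-10.75.
h·[f(m₁) + f(m₂) + f(m₃)] = 0.333333·(-20.916667) = -6.9722.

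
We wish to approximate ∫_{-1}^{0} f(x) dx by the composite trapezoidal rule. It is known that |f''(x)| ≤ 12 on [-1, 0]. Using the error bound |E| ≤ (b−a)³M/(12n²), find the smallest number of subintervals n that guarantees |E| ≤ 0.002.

Need 12/(12n²) ≤ 0.002.
n² ≥ 12/(12·0.002) = 500 ⇒ n ≥ 22.3607, so the smallest n is 23.

23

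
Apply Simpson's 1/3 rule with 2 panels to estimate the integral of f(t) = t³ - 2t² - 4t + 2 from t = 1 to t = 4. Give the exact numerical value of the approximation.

h = (4 − 1)/2 = 1.5.
Nodes t₀,…,t₂ = 1, 2.5, 4.
f(t) = t³ - 2t² - 4t + 2: f₀=-3, f₁=-4.875, f₂=18.
(h/3)·[f₀ + 4f₁ + f₂] = 0.5·(-4.5) = -2.25.

-2.25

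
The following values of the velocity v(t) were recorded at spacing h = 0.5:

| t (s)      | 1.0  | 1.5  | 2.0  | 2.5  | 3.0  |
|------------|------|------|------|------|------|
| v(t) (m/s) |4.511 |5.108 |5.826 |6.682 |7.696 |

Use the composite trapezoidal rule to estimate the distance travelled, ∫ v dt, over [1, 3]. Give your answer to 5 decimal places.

h = 0.5, n = 4.
(h/2)·[y₀ + 2y₁ + 2y₂ + 2y₃ + y₄] = 0.25·(47.439) = 11.85975.

11.85975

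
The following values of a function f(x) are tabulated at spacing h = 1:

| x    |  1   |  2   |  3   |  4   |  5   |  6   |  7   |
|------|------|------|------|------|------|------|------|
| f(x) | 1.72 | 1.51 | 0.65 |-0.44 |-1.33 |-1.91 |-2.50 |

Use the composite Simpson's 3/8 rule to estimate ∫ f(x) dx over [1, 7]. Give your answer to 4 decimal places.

h = 1, n = 6.
(3h/8)·[y₀ + 3y₁ + 3y₂ + 2y₃ + 3y₄ + 3y₅ + y₆] = 0.375·(-4.90) = -1.8375.

-1.8375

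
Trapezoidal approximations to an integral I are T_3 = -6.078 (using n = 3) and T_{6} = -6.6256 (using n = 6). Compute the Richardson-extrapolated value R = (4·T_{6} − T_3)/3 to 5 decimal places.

R = (4·T_{6} − T_3) / 3 = (4·(-6.6256) − (-6.078))/3 = (-20.4244)/3 = -6.80813.

-6.80813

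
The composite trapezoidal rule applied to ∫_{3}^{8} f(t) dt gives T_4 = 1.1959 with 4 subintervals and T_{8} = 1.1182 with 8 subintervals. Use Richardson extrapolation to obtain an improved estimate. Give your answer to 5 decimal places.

1.09230

R = (4·T_{8} − T_4) / 3 = (4·1.1182 − 1.1959)/3 = (3.2769)/3 = 1.09230.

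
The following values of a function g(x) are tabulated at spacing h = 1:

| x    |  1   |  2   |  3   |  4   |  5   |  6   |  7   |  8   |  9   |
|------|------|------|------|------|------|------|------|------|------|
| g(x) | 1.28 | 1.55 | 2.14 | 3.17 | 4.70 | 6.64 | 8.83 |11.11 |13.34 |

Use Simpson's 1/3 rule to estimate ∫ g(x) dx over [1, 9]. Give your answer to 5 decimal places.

45.28000

h = 1, n = 8.
(h/3)·[y₀ + 4y₁ + 2y₂ + 4y₃ + 2y₄ + 4y₅ + 2y₆ + 4y₇ + y₈] = 0.333333·(135.84) = 45.28000.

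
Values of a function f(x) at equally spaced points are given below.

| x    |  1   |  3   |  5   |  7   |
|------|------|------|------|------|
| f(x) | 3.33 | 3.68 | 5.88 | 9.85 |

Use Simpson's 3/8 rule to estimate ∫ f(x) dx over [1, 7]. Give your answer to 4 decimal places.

h = 2, n = 3.
(3h/8)·[y₀ + 3y₁ + 3y₂ + y₃] = 0.75·(41.86) = 31.3950.

31.3950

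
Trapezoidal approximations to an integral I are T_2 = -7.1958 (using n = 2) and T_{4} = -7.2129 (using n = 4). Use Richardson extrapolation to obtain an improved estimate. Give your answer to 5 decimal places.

-7.21860

R = (4·T_{4} − T_2) / 3 = (4·(-7.2129) − (-7.1958))/3 = (-21.6558)/3 = -7.21860.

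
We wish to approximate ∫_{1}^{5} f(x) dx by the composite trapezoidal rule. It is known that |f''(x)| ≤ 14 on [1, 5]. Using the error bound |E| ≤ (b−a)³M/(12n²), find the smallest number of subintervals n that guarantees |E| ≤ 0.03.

50

Need 896/(12n²) ≤ 0.03.
n² ≥ 896/(12·0.03) = 2488.89 ⇒ n ≥ 49.8888, so the smallest n is 50.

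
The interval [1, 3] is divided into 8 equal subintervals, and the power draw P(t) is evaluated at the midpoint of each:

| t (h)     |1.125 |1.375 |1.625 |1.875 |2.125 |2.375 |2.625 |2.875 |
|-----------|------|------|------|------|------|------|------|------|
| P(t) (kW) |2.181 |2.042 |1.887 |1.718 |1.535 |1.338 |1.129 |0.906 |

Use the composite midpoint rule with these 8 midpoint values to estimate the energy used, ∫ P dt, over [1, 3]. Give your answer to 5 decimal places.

h = 0.25, n = 8.
h·[y(m₁) + y(m₂) + y(m₃) + y(m₄) + y(m₅) + y(m₆) + y(m₇) + y(m₈)] = 0.25·(12.736) = 3.18400.

3.18400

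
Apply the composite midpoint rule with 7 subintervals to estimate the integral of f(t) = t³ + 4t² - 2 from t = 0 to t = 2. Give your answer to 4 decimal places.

h = (2 − 0)/7 = 0.285714.
Midpoints m₁,…,m₇ = 0.142857, 0.428571, 0.714286, 1, 1.285714, 1.571429, 1.857143.
f(m₁)=-1.915452, f(m₂)=-1.186589, f(m₃)=0.405248, f(m₄)=3, f(m₅)=6.737609, f(m₆)=11.758017, f(m₇)=18.201166.
h·[f(m₁) + f(m₂) + f(m₃) + f(m₄) + f(m₅) + f(m₆) + f(m₇)] = 0.285714·(37) = 10.5714.

10.5714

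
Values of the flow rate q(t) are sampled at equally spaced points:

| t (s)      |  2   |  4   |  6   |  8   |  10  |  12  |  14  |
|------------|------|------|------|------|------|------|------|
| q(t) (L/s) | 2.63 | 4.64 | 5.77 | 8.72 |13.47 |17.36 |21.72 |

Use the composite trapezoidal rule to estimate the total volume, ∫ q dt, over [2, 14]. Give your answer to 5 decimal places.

h = 2, n = 6.
(h/2)·[y₀ + 2y₁ + 2y₂ + 2y₃ + 2y₄ + 2y₅ + y₆] = 1·(124.27) = 124.27000.

124.27000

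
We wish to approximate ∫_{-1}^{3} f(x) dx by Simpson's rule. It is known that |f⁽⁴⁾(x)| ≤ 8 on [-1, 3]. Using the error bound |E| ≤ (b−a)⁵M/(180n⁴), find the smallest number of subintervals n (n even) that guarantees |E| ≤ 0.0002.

22

Need 8192/(180n⁴) ≤ 0.0002.
n⁴ ≥ 8192/(180·0.0002) = 227556 ⇒ n ≥ 21.8410, so the smallest even n is 22. (n must be even for Simpson's rule.)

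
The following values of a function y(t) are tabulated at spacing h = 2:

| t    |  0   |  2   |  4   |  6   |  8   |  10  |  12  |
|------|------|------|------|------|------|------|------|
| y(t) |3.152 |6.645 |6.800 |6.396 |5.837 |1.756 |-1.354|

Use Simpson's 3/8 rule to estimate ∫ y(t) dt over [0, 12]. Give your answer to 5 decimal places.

h = 2, n = 6.
(3h/8)·[y₀ + 3y₁ + 3y₂ + 2y₃ + 3y₄ + 3y₅ + y₆] = 0.75·(77.704) = 58.27800.

58.27800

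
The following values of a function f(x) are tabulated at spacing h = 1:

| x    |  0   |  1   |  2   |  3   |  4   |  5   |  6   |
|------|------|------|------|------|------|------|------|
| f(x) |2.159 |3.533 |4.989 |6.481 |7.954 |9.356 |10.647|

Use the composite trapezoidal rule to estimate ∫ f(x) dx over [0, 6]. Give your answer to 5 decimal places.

38.71600

h = 1, n = 6.
(h/2)·[y₀ + 2y₁ + 2y₂ + 2y₃ + 2y₄ + 2y₅ + y₆] = 0.5·(77.432) = 38.71600.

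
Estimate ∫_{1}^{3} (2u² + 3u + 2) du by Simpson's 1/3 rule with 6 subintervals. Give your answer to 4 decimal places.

h = (3 − 1)/6 = 0.333333.
Nodes u₀,…,u₆ = 1, 1.333333, 1.666667, 2, 2.333333, 2.666667, 3.
f(u) = 2u² + 3u + 2: f₀=7, f₁=9.555556, f₂=12.555556, f₃=16, f₄=19.888889, f₅=24.222222, f₆=29.
(h/3)·[f₀ + 4f₁ + 2f₂ + 4f₃ + 2f₄ + 4f₅ + f₆] = 0.111111·(300) = 33.3333.

33.3333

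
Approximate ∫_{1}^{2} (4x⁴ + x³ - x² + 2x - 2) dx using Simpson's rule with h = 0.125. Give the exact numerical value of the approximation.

h = (2 − 1)/8 = 0.125.
Nodes x₀,…,x₈ = 1, 1.125, 1.25, 1.375, 1.5, 1.625, 1.75, 1.875, 2.
f(x) = 4x⁴ + x³ - x² + 2x - 2: f₀=4, f₁=6.8154296875, f₂=10.65625, f₃=15.7568359375, f₄=22.375, f₅=30.7919921875, f₆=41.3125, f₇=54.2646484375, f₈=70.
(h/3)·[f₀ + 4f₁ + 2f₂ + 4f₃ + 2f₄ + 4f₅ + 2f₆ + 4f₇ + f₈] = 0.041667·(653.203125) = 27.216796875.

27.216796875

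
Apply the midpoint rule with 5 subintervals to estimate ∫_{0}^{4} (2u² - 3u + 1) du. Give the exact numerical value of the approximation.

22.24

h = (4 − 0)/5 = 0.8.
Midpoints m₁,…,m₅ = 0.4, 1.2, 2, 2.8, 3.6.
f(m₁)=0.12, f(m₂)=0.28, f(m₃)=3, f(m₄)=8.28, f(m₅)=16.12.
h·[f(m₁) + f(m₂) + f(m₃) + f(m₄) + f(m₅)] = 0.8·(27.8) = 22.24.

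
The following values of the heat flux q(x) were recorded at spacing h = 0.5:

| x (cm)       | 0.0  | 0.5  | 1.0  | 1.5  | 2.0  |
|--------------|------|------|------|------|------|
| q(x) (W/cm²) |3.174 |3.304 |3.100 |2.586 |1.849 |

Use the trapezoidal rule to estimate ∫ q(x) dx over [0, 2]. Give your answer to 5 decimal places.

5.75075

h = 0.5, n = 4.
(h/2)·[y₀ + 2y₁ + 2y₂ + 2y₃ + y₄] = 0.25·(23.003) = 5.75075.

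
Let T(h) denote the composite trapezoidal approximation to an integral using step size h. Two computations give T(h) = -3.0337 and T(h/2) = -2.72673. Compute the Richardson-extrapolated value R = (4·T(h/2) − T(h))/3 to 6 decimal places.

R = (4·T(h/2) − T(h)) / 3 = (4·(-2.72673) − (-3.0337))/3 = (-7.87322)/3 = -2.624407.

-2.624407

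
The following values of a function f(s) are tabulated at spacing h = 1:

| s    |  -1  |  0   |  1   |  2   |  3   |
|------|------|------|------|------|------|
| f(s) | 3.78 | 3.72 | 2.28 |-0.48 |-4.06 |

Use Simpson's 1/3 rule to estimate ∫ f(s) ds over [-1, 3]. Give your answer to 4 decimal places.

h = 1, n = 4.
(h/3)·[y₀ + 4y₁ + 2y₂ + 4y₃ + y₄] = 0.333333·(17.24) = 5.7467.

5.7467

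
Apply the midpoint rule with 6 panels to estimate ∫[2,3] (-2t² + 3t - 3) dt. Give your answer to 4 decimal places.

-8.1620

h = (3 − 2)/6 = 0.166667.
Midpoints m₁,…,m₆ = 2.083333, 2.25, 2.416667, 2.583333, 2.75, 2.916667.
f(m₁)=-5.430556, f(m₂)=-6.375, f(m₃)=-7.430556, f(m₄)=-8.597222, f(m₅)=-9.875, f(m₆)=-11.263889.
h·[f(m₁) + f(m₂) + f(m₃) + f(m₄) + f(m₅) + f(m₆)] = 0.166667·(-48.972222) = -8.1620.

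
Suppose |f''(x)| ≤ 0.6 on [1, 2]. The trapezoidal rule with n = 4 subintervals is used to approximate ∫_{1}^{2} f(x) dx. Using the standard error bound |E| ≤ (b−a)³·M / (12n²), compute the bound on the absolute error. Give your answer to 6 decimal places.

0.003125

|E| ≤ (1)³·0.6 / (12·4²) = 0.6/192 = 0.003125.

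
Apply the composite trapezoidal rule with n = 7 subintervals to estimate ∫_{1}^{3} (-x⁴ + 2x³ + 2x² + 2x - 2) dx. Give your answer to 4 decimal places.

h = (3 − 1)/7 = 0.285714.
Nodes x₀,…,x₇ = 1, 1.285714, 1.571429, 1.857143, 2.142857, 2.428571, 2.714286, 3.
f(x) = -x⁴ + 2x³ + 2x² + 2x - 2: f₀=3, f₁=5.395668, f₂=7.744690, f₃=9.527280, f₄=10.063723, f₅=8.514369, f₆=3.879633, f₇=-5.
(h/2)·[f₀ + 2f₁ + 2f₂ + 2f₃ + 2f₄ + 2f₅ + 2f₆ + f₇] = 0.142857·(88.250729) = 12.6072.

12.6072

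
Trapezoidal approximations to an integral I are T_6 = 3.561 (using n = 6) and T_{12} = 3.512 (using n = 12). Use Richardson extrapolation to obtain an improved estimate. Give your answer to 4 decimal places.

R = (4·T_{12} − T_6) / 3 = (4·3.512 − 3.561)/3 = (10.487)/3 = 3.4957.

3.4957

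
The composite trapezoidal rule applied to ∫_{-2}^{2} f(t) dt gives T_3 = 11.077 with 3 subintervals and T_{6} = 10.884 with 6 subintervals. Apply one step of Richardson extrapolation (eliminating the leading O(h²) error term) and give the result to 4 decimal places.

R = (4·T_{6} − T_3) / 3 = (4·10.884 − 11.077)/3 = (32.459)/3 = 10.8197.

10.8197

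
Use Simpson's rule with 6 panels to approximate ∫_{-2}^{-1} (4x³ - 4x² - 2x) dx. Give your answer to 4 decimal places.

h = (-1 − (-2))/6 = 0.166667.
Nodes x₀,…,x₆ = -2, -1.833333, -1.666667, -1.5, -1.333333, -1.166667, -1.
f(x) = 4x³ - 4x² - 2x: f₀=-44, f₁=-34.425926, f₂=-26.296296, f₃=-19.5, f₄=-13.925926, f₅=-9.462963, f₆=-6.
(h/3)·[f₀ + 4f₁ + 2f₂ + 4f₃ + 2f₄ + 4f₅ + f₆] = 0.055556·(-384) = -21.3333.

-21.3333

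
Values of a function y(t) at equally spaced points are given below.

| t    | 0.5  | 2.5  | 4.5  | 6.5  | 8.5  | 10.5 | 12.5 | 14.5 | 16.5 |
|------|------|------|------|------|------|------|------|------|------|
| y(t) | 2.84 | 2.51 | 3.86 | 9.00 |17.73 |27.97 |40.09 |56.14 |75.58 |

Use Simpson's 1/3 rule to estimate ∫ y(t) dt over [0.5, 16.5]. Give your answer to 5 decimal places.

389.50667

h = 2, n = 8.
(h/3)·[y₀ + 4y₁ + 2y₂ + 4y₃ + 2y₄ + 4y₅ + 2y₆ + 4y₇ + y₈] = 0.666667·(584.26) = 389.50667.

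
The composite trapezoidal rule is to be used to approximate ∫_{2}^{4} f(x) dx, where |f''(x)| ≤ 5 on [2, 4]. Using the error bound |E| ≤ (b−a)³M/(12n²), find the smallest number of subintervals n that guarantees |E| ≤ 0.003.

34

Need 40/(12n²) ≤ 0.003.
n² ≥ 40/(12·0.003) = 1111.11 ⇒ n ≥ 33.3333, so the smallest n is 34.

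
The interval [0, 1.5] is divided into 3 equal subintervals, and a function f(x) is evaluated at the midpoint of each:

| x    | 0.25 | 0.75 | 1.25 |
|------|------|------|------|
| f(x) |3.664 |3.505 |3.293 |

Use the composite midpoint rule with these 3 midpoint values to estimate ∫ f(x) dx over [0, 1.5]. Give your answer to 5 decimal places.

5.23100

h = 0.5, n = 3.
h·[y(m₁) + y(m₂) + y(m₃)] = 0.5·(10.462) = 5.23100.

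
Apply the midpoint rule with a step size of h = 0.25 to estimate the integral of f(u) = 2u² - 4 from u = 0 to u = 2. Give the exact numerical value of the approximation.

h = (2 − 0)/8 = 0.25.
Midpoints m₁,…,m₈ = 0.125, 0.375, 0.625, 0.875, 1.125, 1.375, 1.625, 1.875.
f(m₁)=-3.96875, f(m₂)=-3.71875, f(m₃)=-3.21875, f(m₄)=-2.46875, f(m₅)=-1.46875, f(m₆)=-0.21875, f(m₇)=1.28125, f(m₈)=3.03125.
h·[f(m₁) + f(m₂) + f(m₃) + f(m₄) + f(m₅) + f(m₆) + f(m₇) + f(m₈)] = 0.25·(-10.75) = -2.6875.

-2.6875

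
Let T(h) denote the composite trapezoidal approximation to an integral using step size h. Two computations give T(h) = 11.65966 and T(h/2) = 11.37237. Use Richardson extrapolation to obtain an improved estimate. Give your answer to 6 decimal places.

R = (4·T(h/2) − T(h)) / 3 = (4·11.37237 − 11.65966)/3 = (33.82982)/3 = 11.276607.

11.276607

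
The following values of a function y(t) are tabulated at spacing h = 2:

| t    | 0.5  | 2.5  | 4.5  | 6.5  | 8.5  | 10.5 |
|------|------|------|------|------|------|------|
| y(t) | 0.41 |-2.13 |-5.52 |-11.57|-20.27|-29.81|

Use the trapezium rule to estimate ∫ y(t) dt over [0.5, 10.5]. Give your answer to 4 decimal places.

-108.3800

h = 2, n = 5.
(h/2)·[y₀ + 2y₁ + 2y₂ + 2y₃ + 2y₄ + y₅] = 1·(-108.38) = -108.3800.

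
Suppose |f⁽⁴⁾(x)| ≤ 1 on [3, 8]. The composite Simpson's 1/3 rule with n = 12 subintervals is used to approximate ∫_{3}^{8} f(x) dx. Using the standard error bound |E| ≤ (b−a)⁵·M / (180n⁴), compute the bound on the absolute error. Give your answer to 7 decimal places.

|E| ≤ (5)⁵·1 / (180·12⁴) = 3125/3732480 = 0.0008372.

0.0008372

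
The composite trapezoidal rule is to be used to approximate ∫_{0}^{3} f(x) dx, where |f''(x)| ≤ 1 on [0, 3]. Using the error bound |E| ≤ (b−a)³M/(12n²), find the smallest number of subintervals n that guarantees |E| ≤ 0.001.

48

Need 27/(12n²) ≤ 0.001.
n² ≥ 27/(12·0.001) = 2250 ⇒ n ≥ 47.4342, so the smallest n is 48.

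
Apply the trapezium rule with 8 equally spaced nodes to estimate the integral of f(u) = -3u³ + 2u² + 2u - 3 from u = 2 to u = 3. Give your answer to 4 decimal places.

h = (3 − 2)/7 = 0.142857.
Nodes u₀,…,u₇ = 2, 2.142857, 2.285714, 2.428571, 2.571429, 2.714286, 2.857143, 3.
f(u) = -3u³ + 2u² + 2u - 3: f₀=-15, f₁=-19.049563, f₂=-23.804665, f₃=-29.317784, f₄=-35.641399, f₅=-42.827988, f₆=-50.930029, f₇=-60.
(h/2)·[f₀ + 2f₁ + 2f₂ + 2f₃ + 2f₄ + 2f₅ + 2f₆ + f₇] = 0.071429·(-478.142857) = -34.1531.

-34.1531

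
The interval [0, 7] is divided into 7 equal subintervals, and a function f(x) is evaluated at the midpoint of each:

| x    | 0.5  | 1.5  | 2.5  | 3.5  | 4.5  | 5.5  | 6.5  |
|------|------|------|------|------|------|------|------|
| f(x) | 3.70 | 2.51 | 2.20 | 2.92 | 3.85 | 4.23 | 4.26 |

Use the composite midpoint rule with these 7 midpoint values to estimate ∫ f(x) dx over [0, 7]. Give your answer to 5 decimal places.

h = 1, n = 7.
h·[y(m₁) + y(m₂) + y(m₃) + y(m₄) + y(m₅) + y(m₆) + y(m₇)] = 1·(23.67) = 23.67000.

23.67000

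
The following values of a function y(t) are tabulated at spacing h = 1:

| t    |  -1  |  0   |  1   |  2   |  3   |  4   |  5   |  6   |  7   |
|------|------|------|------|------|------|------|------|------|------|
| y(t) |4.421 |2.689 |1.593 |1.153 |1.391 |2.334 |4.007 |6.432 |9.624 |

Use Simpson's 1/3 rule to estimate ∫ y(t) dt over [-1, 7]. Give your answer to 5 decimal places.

h = 1, n = 8.
(h/3)·[y₀ + 4y₁ + 2y₂ + 4y₃ + 2y₄ + 4y₅ + 2y₆ + 4y₇ + y₈] = 0.333333·(78.459) = 26.15300.

26.15300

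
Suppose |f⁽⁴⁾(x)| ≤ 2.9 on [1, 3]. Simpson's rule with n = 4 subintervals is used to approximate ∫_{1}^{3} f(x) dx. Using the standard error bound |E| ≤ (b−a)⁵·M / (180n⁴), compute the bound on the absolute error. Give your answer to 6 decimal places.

0.002014

|E| ≤ (2)⁵·2.9 / (180·4⁴) = 92.8/46080 = 0.002014.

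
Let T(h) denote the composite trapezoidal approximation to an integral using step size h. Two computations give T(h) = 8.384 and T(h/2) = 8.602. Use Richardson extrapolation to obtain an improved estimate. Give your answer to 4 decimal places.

R = (4·T(h/2) − T(h)) / 3 = (4·8.602 − 8.384)/3 = (26.024)/3 = 8.6747.

8.6747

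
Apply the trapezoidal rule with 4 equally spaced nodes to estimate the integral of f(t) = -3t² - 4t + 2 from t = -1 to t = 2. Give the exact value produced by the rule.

h = (2 − (-1))/3 = 1.
Nodes t₀,…,t₃ = -1, 0, 1, 2.
f(t) = -3t² - 4t + 2: f₀=3, f₁=2, f₂=-5, f₃=-18.
(h/2)·[f₀ + 2f₁ + 2f₂ + f₃] = 0.5·(-21) = -10.5.

-10.5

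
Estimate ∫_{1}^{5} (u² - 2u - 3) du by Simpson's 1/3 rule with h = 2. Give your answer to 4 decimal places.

h = (5 − 1)/2 = 2.
Nodes u₀,…,u₂ = 1, 3, 5.
f(u) = u² - 2u - 3: f₀=-4, f₁=0, f₂=12.
(h/3)·[f₀ + 4f₁ + f₂] = 0.666667·(8) = 5.3333.

5.3333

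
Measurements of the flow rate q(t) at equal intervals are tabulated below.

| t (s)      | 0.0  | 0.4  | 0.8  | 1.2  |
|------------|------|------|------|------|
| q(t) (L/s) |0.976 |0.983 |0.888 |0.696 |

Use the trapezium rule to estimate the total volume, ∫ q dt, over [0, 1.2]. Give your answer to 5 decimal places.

1.08280

h = 0.4, n = 3.
(h/2)·[y₀ + 2y₁ + 2y₂ + y₃] = 0.2·(5.414) = 1.08280.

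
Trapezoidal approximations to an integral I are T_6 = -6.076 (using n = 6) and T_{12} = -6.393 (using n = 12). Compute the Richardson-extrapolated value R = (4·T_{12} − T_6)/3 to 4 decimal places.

-6.4987

R = (4·T_{12} − T_6) / 3 = (4·(-6.393) − (-6.076))/3 = (-19.496)/3 = -6.4987.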